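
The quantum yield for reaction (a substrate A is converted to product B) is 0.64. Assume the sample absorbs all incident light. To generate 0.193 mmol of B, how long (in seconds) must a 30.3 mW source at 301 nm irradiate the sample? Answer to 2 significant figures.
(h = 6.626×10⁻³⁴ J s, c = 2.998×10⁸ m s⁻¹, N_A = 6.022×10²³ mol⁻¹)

Product: 0.193 mmol = 1.93×10⁻⁴ mol.
Photons that must be absorbed: 1.93×10⁻⁴ / 0.64 = 3.016×10⁻⁴ mol.
Photon energy: hc/λ = 6.600×10⁻¹⁹ J; per mole, 3.975×10⁵ J mol⁻¹.
Energy required: 3.016×10⁻⁴ × 3.975×10⁵ = 119.9 J.
Time: 119.9 J / 0.0303 W = 4000 s.

t ≈ 4000 s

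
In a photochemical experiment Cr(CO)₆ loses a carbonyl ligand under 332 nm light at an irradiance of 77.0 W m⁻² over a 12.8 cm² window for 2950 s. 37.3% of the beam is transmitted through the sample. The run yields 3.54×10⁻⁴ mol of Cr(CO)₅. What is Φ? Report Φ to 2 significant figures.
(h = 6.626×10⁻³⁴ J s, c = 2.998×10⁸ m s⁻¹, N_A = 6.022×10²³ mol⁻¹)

Photon energy at 332 nm: hc/λ = (6.626×10⁻³⁴)(2.998×10⁸)/(332×10⁻⁹) = 5.983×10⁻¹⁹ J.
Energy delivered: (77.0 W m⁻²)(12.8×10⁻⁴ m²)(2950 s) = 290.8 J.
Photons incident: 290.8 / 5.983×10⁻¹⁹ = 4.860×10²⁰, i.e. 4.860×10²⁰/6.022×10²³ = 8.070×10⁻⁴ mol.
Fraction absorbed: 1 − 37.3/100 = 0.6270.
Photons absorbed: 0.6270 × 8.070×10⁻⁴ = 5.060×10⁻⁴ mol.
Φ = 3.54×10⁻⁴ mol / 5.060×10⁻⁴ mol photons = 0.70.

Φ = 0.70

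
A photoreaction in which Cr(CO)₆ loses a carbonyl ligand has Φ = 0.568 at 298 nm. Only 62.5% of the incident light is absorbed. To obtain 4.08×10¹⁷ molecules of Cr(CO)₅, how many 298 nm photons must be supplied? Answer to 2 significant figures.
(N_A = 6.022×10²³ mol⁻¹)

Product: 4.08×10¹⁷ / 6.022×10²³ = 6.775×10⁻⁷ mol.
Photons that must be absorbed: 6.775×10⁻⁷ / 0.568 = 1.193×10⁻⁶ mol.
Incident photons needed: 1.193×10⁻⁶ / 0.625 = 1.909×10⁻⁶ mol.
Photon count: 1.909×10⁻⁶ × 6.022×10²³ = 1.1×10¹⁸.

1.1×10¹⁸ photons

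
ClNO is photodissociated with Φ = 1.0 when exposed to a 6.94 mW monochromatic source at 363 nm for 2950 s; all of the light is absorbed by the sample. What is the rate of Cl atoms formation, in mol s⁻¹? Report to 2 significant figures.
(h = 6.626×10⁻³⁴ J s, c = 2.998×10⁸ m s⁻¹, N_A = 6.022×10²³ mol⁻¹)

Photon energy at 363 nm: hc/λ = (6.626×10⁻³⁴)(2.998×10⁸)/(363×10⁻⁹) = 5.472×10⁻¹⁹ J.
Energy delivered: (6.94 mW)(2950 s) = 20.47 J.
Photons incident: 20.47 / 5.472×10⁻¹⁹ = 3.741×10¹⁹, i.e. 3.741×10¹⁹/6.022×10²³ = 6.212×10⁻⁵ mol.
Product formed: 1.0 × 6.212×10⁻⁵ = 6.212×10⁻⁵ mol.
Rate: 6.212×10⁻⁵ / 2950 s = 2.1×10⁻⁸ mol s⁻¹.

2.1×10⁻⁸ mol s⁻¹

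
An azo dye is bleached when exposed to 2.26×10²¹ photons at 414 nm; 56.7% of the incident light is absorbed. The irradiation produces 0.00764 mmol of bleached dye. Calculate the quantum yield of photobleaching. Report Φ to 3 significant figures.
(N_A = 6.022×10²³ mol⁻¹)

Product: 0.00764 mmol = 7.64×10⁻⁶ mol.
Moles of photons: 2.26×10²¹ / 6.022×10²³ = 0.003753 mol.
Photons absorbed: 0.567 × 0.003753 = 0.002128 mol.
Φ = 7.64×10⁻⁶ mol / 0.002128 mol photons = 0.00359.

Φ = 0.00359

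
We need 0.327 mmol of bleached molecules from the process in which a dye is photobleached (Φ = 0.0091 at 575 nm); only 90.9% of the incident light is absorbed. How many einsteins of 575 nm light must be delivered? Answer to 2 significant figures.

0.040 einstein

Product: 0.327 mmol = 3.27e-4 mol.
Photons that must be absorbed: 3.27e-4 / 0.0091 = 0.03593 mol.
Incident photons needed: 0.03593 / 0.909 = 0.03953 mol.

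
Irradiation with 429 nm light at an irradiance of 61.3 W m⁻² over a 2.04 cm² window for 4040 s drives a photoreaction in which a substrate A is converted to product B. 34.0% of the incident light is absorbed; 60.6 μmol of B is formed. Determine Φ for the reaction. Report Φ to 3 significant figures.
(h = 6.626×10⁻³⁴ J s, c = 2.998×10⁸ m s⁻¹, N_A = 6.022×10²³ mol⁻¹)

Product: 60.6 μmol = 6.06×10⁻⁵ mol.
Photon energy at 429 nm: hc/λ = (6.626×10⁻³⁴)(2.998×10⁸)/(429×10⁻⁹) = 4.630×10⁻¹⁹ J.
Energy delivered: (61.3 W m⁻²)(2.04×10⁻⁴ m²)(4040 s) = 50.52 J.
Photons incident: 50.52 / 4.630×10⁻¹⁹ = 1.091×10²⁰, i.e. 1.091×10²⁰/6.022×10²³ = 1.812×10⁻⁴ mol.
Photons absorbed: 0.340 × 1.812×10⁻⁴ = 6.161×10⁻⁵ mol.
Φ = 6.06×10⁻⁵ mol / 6.161×10⁻⁵ mol photons = 0.984.

Φ = 0.984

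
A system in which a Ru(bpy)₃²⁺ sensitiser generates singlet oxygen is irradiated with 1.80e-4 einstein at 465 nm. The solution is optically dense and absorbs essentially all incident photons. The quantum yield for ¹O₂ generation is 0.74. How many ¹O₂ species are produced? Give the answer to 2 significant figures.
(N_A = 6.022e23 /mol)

Product: Φ × n_abs = 0.74 × 1.80e-4 = 1.332e-4 mol.
As a count: 1.332e-4 × 6.022e23 = 8.0e19.

8.0e19 species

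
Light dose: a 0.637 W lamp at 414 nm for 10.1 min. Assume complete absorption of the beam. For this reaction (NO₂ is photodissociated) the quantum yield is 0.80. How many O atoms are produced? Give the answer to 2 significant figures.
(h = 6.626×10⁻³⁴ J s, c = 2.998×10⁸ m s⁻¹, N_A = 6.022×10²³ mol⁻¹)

Photon energy at 414 nm: hc/λ = (6.626×10⁻³⁴)(2.998×10⁸)/(414×10⁻⁹) = 4.798×10⁻¹⁹ J.
Energy delivered: (0.637 W)(606 s) = 386.0 J.
Photons incident: 386.0 / 4.798×10⁻¹⁹ = 8.045×10²⁰, i.e. 8.045×10²⁰/6.022×10²³ = 0.001336 mol.
Product: Φ × n_abs = 0.80 × 0.001336 = 0.001069 mol.
As a count: 0.001069 × 6.022×10²³ = 6.4×10²⁰.

6.4×10²⁰ atoms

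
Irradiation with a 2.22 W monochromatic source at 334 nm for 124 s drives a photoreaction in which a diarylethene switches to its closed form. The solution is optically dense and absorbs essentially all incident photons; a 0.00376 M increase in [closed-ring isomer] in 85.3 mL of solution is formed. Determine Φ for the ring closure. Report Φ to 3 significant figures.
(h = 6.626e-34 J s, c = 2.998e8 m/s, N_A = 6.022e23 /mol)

Product: (0.00376 M)(0.0853 L) = 3.207e-4 mol.
Photon energy at 334 nm: hc/λ = (6.626e-34)(2.998e8)/(334e-9) = 5.948e-19 J.
Energy delivered: (2.22 W)(124 s) = 275.3 J.
Photons incident: 275.3 / 5.948e-19 = 4.628e20, i.e. 4.628e20/6.022e23 = 7.685e-4 mol.
Φ = 3.207e-4 mol / 7.685e-4 mol photons = 0.417.

Φ = 0.417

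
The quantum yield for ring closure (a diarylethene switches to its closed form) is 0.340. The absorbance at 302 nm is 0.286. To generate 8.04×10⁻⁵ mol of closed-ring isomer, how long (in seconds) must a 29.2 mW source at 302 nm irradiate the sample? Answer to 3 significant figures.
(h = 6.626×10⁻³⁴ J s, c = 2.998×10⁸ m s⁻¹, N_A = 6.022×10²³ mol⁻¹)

Photons that must be absorbed: 8.04×10⁻⁵ / 0.340 = 2.365×10⁻⁴ mol.
Fraction absorbed: 1 − 10^(−0.286) = 0.4824.
Incident photons needed: 2.365×10⁻⁴ / 0.4824 = 4.903×10⁻⁴ mol.
Photon energy: hc/λ = 6.578×10⁻¹⁹ J; per mole, 3.961×10⁵ J mol⁻¹.
Energy required: 4.903×10⁻⁴ × 3.961×10⁵ = 194.2 J.
Time: 194.2 J / 0.0292 W = 6650 s.

t ≈ 6650 s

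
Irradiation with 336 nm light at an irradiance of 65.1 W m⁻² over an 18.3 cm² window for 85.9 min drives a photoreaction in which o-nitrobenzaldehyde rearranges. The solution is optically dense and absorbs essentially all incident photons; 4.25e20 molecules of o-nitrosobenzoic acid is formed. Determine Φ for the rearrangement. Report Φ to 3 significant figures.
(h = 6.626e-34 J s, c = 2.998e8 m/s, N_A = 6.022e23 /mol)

Φ = 0.409

Product: 4.25e20 / 6.022e23 = 7.057e-4 mol.
Photon energy at 336 nm: hc/λ = (6.626e-34)(2.998e8)/(336e-9) = 5.912e-19 J.
Energy delivered: (65.1 W m⁻²)(18.3e-4 m²)(5154 s) = 614.0 J.
Photons incident: 614.0 / 5.912e-19 = 1.039e21, i.e. 1.039e21/6.022e23 = 0.001725 mol.
Φ = 7.057e-4 mol / 0.001725 mol photons = 0.409.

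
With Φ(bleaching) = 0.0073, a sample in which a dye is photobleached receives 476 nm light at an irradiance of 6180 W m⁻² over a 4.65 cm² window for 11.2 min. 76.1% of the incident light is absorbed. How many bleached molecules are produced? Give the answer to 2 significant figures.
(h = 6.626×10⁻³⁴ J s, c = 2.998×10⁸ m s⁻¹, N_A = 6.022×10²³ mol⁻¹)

2.6×10¹⁹ bleached molecules

Photon energy at 476 nm: hc/λ = (6.626×10⁻³⁴)(2.998×10⁸)/(476×10⁻⁹) = 4.173×10⁻¹⁹ J.
Energy delivered: (6180 W m⁻²)(4.65×10⁻⁴ m²)(672 s) = 1931 J.
Photons incident: 1931 / 4.173×10⁻¹⁹ = 4.627×10²¹, i.e. 4.627×10²¹/6.022×10²³ = 0.007683 mol.
Photons absorbed: 0.761 × 0.007683 = 0.005847 mol.
Product: Φ × n_abs = 0.0073 × 0.005847 = 4.268×10⁻⁵ mol.
As a count: 4.268×10⁻⁵ × 6.022×10²³ = 2.6×10¹⁹.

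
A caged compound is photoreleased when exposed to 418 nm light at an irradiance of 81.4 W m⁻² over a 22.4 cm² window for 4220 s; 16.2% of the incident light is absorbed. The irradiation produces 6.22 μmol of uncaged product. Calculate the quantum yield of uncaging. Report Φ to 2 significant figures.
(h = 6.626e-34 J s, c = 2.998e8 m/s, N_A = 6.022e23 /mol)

Φ = 0.014

Product: 6.22 μmol = 6.22e-6 mol.
Photon energy at 418 nm: hc/λ = (6.626e-34)(2.998e8)/(418e-9) = 4.752e-19 J.
Energy delivered: (81.4 W m⁻²)(22.4e-4 m²)(4220 s) = 769.5 J.
Photons incident: 769.5 / 4.752e-19 = 1.619e21, i.e. 1.619e21/6.022e23 = 0.002688 mol.
Photons absorbed: 0.162 × 0.002688 = 4.355e-4 mol.
Φ = 6.22e-6 mol / 4.355e-4 mol photons = 0.014.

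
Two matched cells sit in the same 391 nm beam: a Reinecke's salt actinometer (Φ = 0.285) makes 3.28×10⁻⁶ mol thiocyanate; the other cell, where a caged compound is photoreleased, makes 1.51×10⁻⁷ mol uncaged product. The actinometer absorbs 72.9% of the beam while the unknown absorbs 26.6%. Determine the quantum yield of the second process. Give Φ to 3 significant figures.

Φ = 0.0360

Photons absorbed by the actinometer: 3.28×10⁻⁶ / 0.285 = 1.151×10⁻⁵ mol.
Incident flux: 1.151×10⁻⁵ / 0.729 = 1.579×10⁻⁵ einstein.
Absorbed by unknown: 0.266 × 1.579×10⁻⁵ = 4.200×10⁻⁶ mol.
Φ(unknown) = 1.51×10⁻⁷ / 4.200×10⁻⁶ = 0.0360.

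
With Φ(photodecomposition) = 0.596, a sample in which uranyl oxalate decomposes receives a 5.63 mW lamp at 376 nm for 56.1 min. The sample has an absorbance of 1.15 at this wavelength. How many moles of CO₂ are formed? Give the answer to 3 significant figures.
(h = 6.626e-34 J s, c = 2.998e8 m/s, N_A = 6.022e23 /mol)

3.30e-5 mol

Photon energy at 376 nm: hc/λ = (6.626e-34)(2.998e8)/(376e-9) = 5.283e-19 J.
Energy delivered: (5.63 mW)(3366 s) = 18.95 J.
Photons incident: 18.95 / 5.283e-19 = 3.587e19, i.e. 3.587e19/6.022e23 = 5.956e-5 mol.
Fraction absorbed: 1 − 10^(−1.15) = 0.9292.
Photons absorbed: 0.9292 × 5.956e-5 = 5.534e-5 mol.
Product: Φ × n_abs = 0.596 × 5.534e-5 = 3.298e-5 mol.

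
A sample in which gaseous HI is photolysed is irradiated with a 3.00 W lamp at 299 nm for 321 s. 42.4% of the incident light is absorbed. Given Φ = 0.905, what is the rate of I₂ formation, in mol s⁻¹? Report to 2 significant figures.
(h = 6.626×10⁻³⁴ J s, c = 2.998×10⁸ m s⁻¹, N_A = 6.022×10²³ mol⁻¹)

Photon energy at 299 nm: hc/λ = (6.626×10⁻³⁴)(2.998×10⁸)/(299×10⁻⁹) = 6.644×10⁻¹⁹ J.
Energy delivered: (3.00 W)(321 s) = 963.0 J.
Photons incident: 963.0 / 6.644×10⁻¹⁹ = 1.449×10²¹, i.e. 1.449×10²¹/6.022×10²³ = 0.002406 mol.
Photons absorbed: 0.424 × 0.002406 = 0.001020 mol.
Product formed: 0.905 × 0.001020 = 9.231×10⁻⁴ mol.
Rate: 9.231×10⁻⁴ / 321 s = 2.9×10⁻⁶ mol s⁻¹.

2.9×10⁻⁶ mol s⁻¹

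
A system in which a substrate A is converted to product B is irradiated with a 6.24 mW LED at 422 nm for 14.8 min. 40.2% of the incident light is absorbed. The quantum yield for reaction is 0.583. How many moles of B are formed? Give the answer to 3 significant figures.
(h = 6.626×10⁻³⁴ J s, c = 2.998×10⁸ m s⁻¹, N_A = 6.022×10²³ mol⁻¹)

4.58×10⁻⁶ mol

Photon energy at 422 nm: hc/λ = (6.626×10⁻³⁴)(2.998×10⁸)/(422×10⁻⁹) = 4.707×10⁻¹⁹ J.
Energy delivered: (6.24 mW)(888 s) = 5.541 J.
Photons incident: 5.541 / 4.707×10⁻¹⁹ = 1.177×10¹⁹, i.e. 1.177×10¹⁹/6.022×10²³ = 1.955×10⁻⁵ mol.
Photons absorbed: 0.402 × 1.955×10⁻⁵ = 7.859×10⁻⁶ mol.
Product: Φ × n_abs = 0.583 × 7.859×10⁻⁶ = 4.582×10⁻⁶ mol.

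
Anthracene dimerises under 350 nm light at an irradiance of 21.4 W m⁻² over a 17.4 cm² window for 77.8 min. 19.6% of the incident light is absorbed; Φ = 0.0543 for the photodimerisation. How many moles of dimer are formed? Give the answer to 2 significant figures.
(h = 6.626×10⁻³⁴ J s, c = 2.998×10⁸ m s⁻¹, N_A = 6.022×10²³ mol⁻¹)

5.4×10⁻⁶ mol

Photon energy at 350 nm: hc/λ = (6.626×10⁻³⁴)(2.998×10⁸)/(350×10⁻⁹) = 5.676×10⁻¹⁹ J.
Energy delivered: (21.4 W m⁻²)(17.4×10⁻⁴ m²)(4668 s) = 173.8 J.
Photons incident: 173.8 / 5.676×10⁻¹⁹ = 3.062×10²⁰, i.e. 3.062×10²⁰/6.022×10²³ = 5.085×10⁻⁴ mol.
Photons absorbed: 0.196 × 5.085×10⁻⁴ = 9.967×10⁻⁵ mol.
Product: Φ × n_abs = 0.0543 × 9.967×10⁻⁵ = 5.412×10⁻⁶ mol.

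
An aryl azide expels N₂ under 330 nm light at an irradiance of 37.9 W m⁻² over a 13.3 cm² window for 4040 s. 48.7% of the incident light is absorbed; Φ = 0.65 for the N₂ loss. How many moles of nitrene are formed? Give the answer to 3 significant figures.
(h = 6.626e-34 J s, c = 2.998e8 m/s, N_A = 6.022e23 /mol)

1.78e-4 mol

Photon energy at 330 nm: hc/λ = (6.626e-34)(2.998e8)/(330e-9) = 6.020e-19 J.
Energy delivered: (37.9 W m⁻²)(13.3e-4 m²)(4040 s) = 203.6 J.
Photons incident: 203.6 / 6.020e-19 = 3.382e20, i.e. 3.382e20/6.022e23 = 5.616e-4 mol.
Photons absorbed: 0.487 × 5.616e-4 = 2.735e-4 mol.
Product: Φ × n_abs = 0.65 × 2.735e-4 = 1.778e-4 mol.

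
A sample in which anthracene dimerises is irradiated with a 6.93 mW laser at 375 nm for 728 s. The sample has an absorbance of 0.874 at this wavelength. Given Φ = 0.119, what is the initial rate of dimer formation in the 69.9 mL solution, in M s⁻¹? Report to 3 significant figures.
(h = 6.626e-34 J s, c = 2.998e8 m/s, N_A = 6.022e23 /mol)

Photon energy at 375 nm: hc/λ = (6.626e-34)(2.998e8)/(375e-9) = 5.297e-19 J.
Energy delivered: (6.93 mW)(728 s) = 5.045 J.
Photons incident: 5.045 / 5.297e-19 = 9.524e18, i.e. 9.524e18/6.022e23 = 1.582e-5 mol.
Fraction absorbed: 1 − 10^(−0.874) = 0.8663.
Photons absorbed: 0.8663 × 1.582e-5 = 1.370e-5 mol.
Product formed: 0.119 × 1.370e-5 = 1.630e-6 mol.
Rate: 1.630e-6 mol / (728 s × 0.0699 L) = 3.20e-8 M s⁻¹.

3.20e-8 M s⁻¹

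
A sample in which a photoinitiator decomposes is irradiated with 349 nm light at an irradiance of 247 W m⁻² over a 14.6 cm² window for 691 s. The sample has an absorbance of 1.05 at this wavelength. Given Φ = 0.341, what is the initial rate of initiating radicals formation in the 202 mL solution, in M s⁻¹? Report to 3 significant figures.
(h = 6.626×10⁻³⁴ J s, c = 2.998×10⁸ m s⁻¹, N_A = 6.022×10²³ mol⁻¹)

Photon energy at 349 nm: hc/λ = (6.626×10⁻³⁴)(2.998×10⁸)/(349×10⁻⁹) = 5.692×10⁻¹⁹ J.
Energy delivered: (247 W m⁻²)(14.6×10⁻⁴ m²)(691 s) = 249.2 J.
Photons incident: 249.2 / 5.692×10⁻¹⁹ = 4.378×10²⁰, i.e. 4.378×10²⁰/6.022×10²³ = 7.270×10⁻⁴ mol.
Fraction absorbed: 1 − 10^(−1.05) = 0.9109.
Photons absorbed: 0.9109 × 7.270×10⁻⁴ = 6.622×10⁻⁴ mol.
Product formed: 0.341 × 6.622×10⁻⁴ = 2.258×10⁻⁴ mol.
Rate: 2.258×10⁻⁴ mol / (691 s × 0.202 L) = 1.62×10⁻⁶ M s⁻¹.

1.62×10⁻⁶ M s⁻¹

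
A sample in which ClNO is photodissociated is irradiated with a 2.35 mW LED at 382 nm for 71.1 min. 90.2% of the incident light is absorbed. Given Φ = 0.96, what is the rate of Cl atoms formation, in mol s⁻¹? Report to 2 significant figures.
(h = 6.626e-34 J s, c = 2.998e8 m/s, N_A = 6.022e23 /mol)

Photon energy at 382 nm: hc/λ = (6.626e-34)(2.998e8)/(382e-9) = 5.200e-19 J.
Energy delivered: (2.35 mW)(4266 s) = 10.03 J.
Photons incident: 10.03 / 5.200e-19 = 1.929e19, i.e. 1.929e19/6.022e23 = 3.203e-5 mol.
Photons absorbed: 0.902 × 3.203e-5 = 2.889e-5 mol.
Product formed: 0.96 × 2.889e-5 = 2.773e-5 mol.
Rate: 2.773e-5 / 4266 s = 6.5e-9 mol s⁻¹.

6.5e-9 mol s⁻¹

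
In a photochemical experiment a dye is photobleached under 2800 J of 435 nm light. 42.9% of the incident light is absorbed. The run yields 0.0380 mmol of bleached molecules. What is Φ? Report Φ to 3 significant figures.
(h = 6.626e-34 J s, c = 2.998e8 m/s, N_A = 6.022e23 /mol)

Product: 0.0380 mmol = 3.80e-5 mol.
Photon energy at 435 nm: hc/λ = (6.626e-34)(2.998e8)/(435e-9) = 4.567e-19 J.
Photons incident: 2800 / 4.567e-19 = 6.131e21, i.e. 6.131e21/6.022e23 = 0.01018 mol.
Photons absorbed: 0.429 × 0.01018 = 0.004367 mol.
Φ = 3.80e-5 mol / 0.004367 mol photons = 0.00870.

Φ = 0.00870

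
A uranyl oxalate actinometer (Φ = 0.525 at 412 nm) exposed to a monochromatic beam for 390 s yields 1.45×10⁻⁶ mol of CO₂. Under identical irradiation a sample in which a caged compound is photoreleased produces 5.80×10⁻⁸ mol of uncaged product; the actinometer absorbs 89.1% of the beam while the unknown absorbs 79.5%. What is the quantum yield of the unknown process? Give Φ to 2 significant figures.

Φ = 0.024

Photons absorbed by the actinometer: 1.45×10⁻⁶ / 0.525 = 2.762×10⁻⁶ mol.
Incident flux: 2.762×10⁻⁶ / 0.891 = 3.100×10⁻⁶ einstein.
Absorbed by unknown: 0.795 × 3.100×10⁻⁶ = 2.465×10⁻⁶ mol.
Φ(unknown) = 5.80×10⁻⁸ / 2.465×10⁻⁶ = 0.024.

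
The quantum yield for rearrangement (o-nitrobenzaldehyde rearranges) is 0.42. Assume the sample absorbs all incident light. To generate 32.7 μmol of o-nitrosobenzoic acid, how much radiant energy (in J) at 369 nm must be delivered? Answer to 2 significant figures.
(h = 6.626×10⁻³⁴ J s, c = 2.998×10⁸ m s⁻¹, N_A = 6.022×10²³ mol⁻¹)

25 J

Product: 32.7 μmol = 3.27×10⁻⁵ mol.
Photons that must be absorbed: 3.27×10⁻⁵ / 0.42 = 7.786×10⁻⁵ mol.
Photon energy: hc/λ = 5.383×10⁻¹⁹ J; per mole, 3.242×10⁵ J mol⁻¹.
Energy required: 7.786×10⁻⁵ × 3.242×10⁵ = 25 J.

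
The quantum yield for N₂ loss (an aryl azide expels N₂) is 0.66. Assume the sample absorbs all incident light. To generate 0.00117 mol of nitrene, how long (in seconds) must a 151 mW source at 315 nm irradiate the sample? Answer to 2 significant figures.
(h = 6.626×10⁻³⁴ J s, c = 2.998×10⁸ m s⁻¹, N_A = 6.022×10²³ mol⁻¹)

Photons that must be absorbed: 0.00117 / 0.66 = 0.001773 mol.
Photon energy: hc/λ = 6.306×10⁻¹⁹ J; per mole, 3.797×10⁵ J mol⁻¹.
Energy required: 0.001773 × 3.797×10⁵ = 673.2 J.
Time: 673.2 J / 0.151 W = 4500 s.

t ≈ 4500 s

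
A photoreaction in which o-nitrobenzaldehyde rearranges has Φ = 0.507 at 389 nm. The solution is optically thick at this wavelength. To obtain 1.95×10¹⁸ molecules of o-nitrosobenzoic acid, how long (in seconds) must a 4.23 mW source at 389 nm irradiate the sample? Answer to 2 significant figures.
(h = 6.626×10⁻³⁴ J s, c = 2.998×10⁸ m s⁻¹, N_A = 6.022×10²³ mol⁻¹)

t ≈ 460 s

Product: 1.95×10¹⁸ / 6.022×10²³ = 3.238×10⁻⁶ mol.
Photons that must be absorbed: 3.238×10⁻⁶ / 0.507 = 6.387×10⁻⁶ mol.
Photon energy: hc/λ = 5.107×10⁻¹⁹ J; per mole, 3.075×10⁵ J mol⁻¹.
Energy required: 6.387×10⁻⁶ × 3.075×10⁵ = 1.964 J.
Time: 1.964 J / 0.00423 W = 460 s.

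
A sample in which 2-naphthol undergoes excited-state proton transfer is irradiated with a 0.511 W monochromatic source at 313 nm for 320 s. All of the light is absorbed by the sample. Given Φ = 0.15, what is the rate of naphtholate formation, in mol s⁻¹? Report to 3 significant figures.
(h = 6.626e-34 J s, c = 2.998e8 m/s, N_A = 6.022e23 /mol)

Photon energy at 313 nm: hc/λ = (6.626e-34)(2.998e8)/(313e-9) = 6.347e-19 J.
Energy delivered: (0.511 W)(320 s) = 163.5 J.
Photons incident: 163.5 / 6.347e-19 = 2.576e20, i.e. 2.576e20/6.022e23 = 4.278e-4 mol.
Product formed: 0.15 × 4.278e-4 = 6.417e-5 mol.
Rate: 6.417e-5 / 320 s = 2.01e-7 mol s⁻¹.

2.01e-7 mol s⁻¹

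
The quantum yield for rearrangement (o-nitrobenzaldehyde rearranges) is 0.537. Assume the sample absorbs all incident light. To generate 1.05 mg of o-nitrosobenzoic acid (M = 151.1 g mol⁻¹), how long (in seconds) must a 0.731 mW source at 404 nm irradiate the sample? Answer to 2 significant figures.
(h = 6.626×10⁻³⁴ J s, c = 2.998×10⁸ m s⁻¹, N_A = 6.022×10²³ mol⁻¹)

t ≈ 5200 s

Product: 1.05 mg / 151.1 g mol⁻¹ = 6.949×10⁻⁶ mol.
Photons that must be absorbed: 6.949×10⁻⁶ / 0.537 = 1.294×10⁻⁵ mol.
Photon energy: hc/λ = 4.917×10⁻¹⁹ J; per mole, 2.961×10⁵ J mol⁻¹.
Energy required: 1.294×10⁻⁵ × 2.961×10⁵ = 3.832 J.
Time: 3.832 J / 0.000731 W = 5200 s.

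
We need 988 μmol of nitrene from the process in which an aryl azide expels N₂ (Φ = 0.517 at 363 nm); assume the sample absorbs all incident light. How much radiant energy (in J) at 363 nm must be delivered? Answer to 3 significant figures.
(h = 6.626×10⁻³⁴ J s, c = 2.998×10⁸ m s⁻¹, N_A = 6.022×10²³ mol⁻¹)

Product: 988 μmol = 9.88×10⁻⁴ mol.
Photons that must be absorbed: 9.88×10⁻⁴ / 0.517 = 0.001911 mol.
Photon energy: hc/λ = 5.472×10⁻¹⁹ J; per mole, 3.295×10⁵ J mol⁻¹.
Energy required: 0.001911 × 3.295×10⁵ = 630 J.

630 J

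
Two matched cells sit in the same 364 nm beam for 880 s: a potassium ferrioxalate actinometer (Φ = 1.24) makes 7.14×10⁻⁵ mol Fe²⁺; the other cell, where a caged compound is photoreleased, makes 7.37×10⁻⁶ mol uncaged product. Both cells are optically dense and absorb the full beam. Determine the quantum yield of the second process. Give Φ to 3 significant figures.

Photons absorbed by the actinometer: 7.14×10⁻⁵ / 1.24 = 5.758×10⁻⁵ mol.
Φ(unknown) = 7.37×10⁻⁶ / 5.758×10⁻⁵ = 0.128.

Φ = 0.128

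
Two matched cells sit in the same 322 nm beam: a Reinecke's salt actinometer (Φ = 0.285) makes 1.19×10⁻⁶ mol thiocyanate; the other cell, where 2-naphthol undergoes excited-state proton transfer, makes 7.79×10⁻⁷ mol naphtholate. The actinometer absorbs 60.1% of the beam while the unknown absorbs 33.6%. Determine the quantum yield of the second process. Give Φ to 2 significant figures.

Photons absorbed by the actinometer: 1.19×10⁻⁶ / 0.285 = 4.175×10⁻⁶ mol.
Incident flux: 4.175×10⁻⁶ / 0.601 = 6.947×10⁻⁶ einstein.
Absorbed by unknown: 0.336 × 6.947×10⁻⁶ = 2.334×10⁻⁶ mol.
Φ(unknown) = 7.79×10⁻⁷ / 2.334×10⁻⁶ = 0.33.

Φ = 0.33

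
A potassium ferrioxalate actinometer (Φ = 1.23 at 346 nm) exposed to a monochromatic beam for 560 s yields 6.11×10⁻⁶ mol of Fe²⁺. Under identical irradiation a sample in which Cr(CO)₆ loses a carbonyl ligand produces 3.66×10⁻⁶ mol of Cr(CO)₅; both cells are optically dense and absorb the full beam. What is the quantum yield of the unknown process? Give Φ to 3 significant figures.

Φ = 0.737

Photons absorbed by the actinometer: 6.11×10⁻⁶ / 1.23 = 4.967×10⁻⁶ mol.
Φ(unknown) = 3.66×10⁻⁶ / 4.967×10⁻⁶ = 0.737.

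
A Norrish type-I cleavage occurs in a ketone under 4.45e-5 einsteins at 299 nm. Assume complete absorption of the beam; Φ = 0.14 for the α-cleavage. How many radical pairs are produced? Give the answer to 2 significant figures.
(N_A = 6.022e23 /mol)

Product: Φ × n_abs = 0.14 × 4.45e-5 = 6.230e-6 mol.
As a count: 6.230e-6 × 6.022e23 = 3.8e18.

3.8e18 radical pairs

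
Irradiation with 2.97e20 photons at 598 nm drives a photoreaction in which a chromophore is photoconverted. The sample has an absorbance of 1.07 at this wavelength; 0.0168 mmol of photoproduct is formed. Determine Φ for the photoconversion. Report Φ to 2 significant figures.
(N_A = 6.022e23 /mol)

Φ = 0.037

Product: 0.0168 mmol = 1.68e-5 mol.
Moles of photons: 2.97e20 / 6.022e23 = 4.932e-4 mol.
Fraction absorbed: 1 − 10^(−1.07) = 0.9149.
Photons absorbed: 0.9149 × 4.932e-4 = 4.512e-4 mol.
Φ = 1.68e-5 mol / 4.512e-4 mol photons = 0.037.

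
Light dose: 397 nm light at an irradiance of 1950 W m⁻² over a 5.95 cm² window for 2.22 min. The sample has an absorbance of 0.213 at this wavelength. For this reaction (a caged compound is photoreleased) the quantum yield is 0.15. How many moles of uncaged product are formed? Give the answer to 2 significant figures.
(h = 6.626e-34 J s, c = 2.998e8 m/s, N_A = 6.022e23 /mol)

Photon energy at 397 nm: hc/λ = (6.626e-34)(2.998e8)/(397e-9) = 5.004e-19 J.
Energy delivered: (1950 W m⁻²)(5.95e-4 m²)(133.2 s) = 154.5 J.
Photons incident: 154.5 / 5.004e-19 = 3.088e20, i.e. 3.088e20/6.022e23 = 5.128e-4 mol.
Fraction absorbed: 1 − 10^(−0.213) = 0.3876.
Photons absorbed: 0.3876 × 5.128e-4 = 1.988e-4 mol.
Product: Φ × n_abs = 0.15 × 1.988e-4 = 2.982e-5 mol.

3.0e-5 mol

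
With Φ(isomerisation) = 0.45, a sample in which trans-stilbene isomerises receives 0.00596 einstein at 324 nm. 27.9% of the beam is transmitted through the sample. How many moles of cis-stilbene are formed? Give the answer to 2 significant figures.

0.0019 mol

Fraction absorbed: 1 − 27.9/100 = 0.7210.
Photons absorbed: 0.7210 × 0.00596 = 0.004297 mol.
Product: Φ × n_abs = 0.45 × 0.004297 = 0.001934 mol.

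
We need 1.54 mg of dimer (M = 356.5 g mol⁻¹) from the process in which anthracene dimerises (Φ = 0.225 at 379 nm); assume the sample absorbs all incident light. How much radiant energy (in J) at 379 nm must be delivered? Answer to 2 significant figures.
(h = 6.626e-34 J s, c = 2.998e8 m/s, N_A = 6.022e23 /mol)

Product: 1.54 mg / 356.5 g mol⁻¹ = 4.320e-6 mol.
Photons that must be absorbed: 4.320e-6 / 0.225 = 1.920e-5 mol.
Photon energy: hc/λ = 5.241e-19 J; per mole, 3.156e5 J mol⁻¹.
Energy required: 1.920e-5 × 3.156e5 = 6.1 J.

6.1 J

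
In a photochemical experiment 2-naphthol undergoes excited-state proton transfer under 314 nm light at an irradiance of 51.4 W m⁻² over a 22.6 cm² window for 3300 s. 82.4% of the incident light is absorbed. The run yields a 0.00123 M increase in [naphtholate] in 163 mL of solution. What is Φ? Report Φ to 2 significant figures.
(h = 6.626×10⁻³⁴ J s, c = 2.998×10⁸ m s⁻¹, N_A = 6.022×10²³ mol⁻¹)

Product: (0.00123 M)(0.163 L) = 2.005×10⁻⁴ mol.
Photon energy at 314 nm: hc/λ = (6.626×10⁻³⁴)(2.998×10⁸)/(314×10⁻⁹) = 6.326×10⁻¹⁹ J.
Energy delivered: (51.4 W m⁻²)(22.6×10⁻⁴ m²)(3300 s) = 383.3 J.
Photons incident: 383.3 / 6.326×10⁻¹⁹ = 6.059×10²⁰, i.e. 6.059×10²⁰/6.022×10²³ = 0.001006 mol.
Photons absorbed: 0.824 × 0.001006 = 8.289×10⁻⁴ mol.
Φ = 2.005×10⁻⁴ mol / 8.289×10⁻⁴ mol photons = 0.24.

Φ = 0.24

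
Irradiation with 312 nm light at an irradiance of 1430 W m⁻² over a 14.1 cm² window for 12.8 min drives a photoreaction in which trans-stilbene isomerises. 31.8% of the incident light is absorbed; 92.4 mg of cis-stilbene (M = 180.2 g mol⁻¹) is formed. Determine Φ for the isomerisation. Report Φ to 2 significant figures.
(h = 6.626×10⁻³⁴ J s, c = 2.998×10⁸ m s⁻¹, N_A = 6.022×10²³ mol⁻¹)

Φ = 0.40

Product: 92.4 mg / 180.2 g mol⁻¹ = 5.128×10⁻⁴ mol.
Photon energy at 312 nm: hc/λ = (6.626×10⁻³⁴)(2.998×10⁸)/(312×10⁻⁹) = 6.367×10⁻¹⁹ J.
Energy delivered: (1430 W m⁻²)(14.1×10⁻⁴ m²)(768 s) = 1549 J.
Photons incident: 1549 / 6.367×10⁻¹⁹ = 2.433×10²¹, i.e. 2.433×10²¹/6.022×10²³ = 0.004040 mol.
Photons absorbed: 0.318 × 0.004040 = 0.001285 mol.
Φ = 5.128×10⁻⁴ mol / 0.001285 mol photons = 0.40.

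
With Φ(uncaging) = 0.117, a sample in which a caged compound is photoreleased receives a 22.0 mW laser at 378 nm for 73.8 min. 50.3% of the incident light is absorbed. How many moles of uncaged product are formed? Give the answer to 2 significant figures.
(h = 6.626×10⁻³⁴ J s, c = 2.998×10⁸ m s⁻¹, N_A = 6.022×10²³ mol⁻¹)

Photon energy at 378 nm: hc/λ = (6.626×10⁻³⁴)(2.998×10⁸)/(378×10⁻⁹) = 5.255×10⁻¹⁹ J.
Energy delivered: (22.0 mW)(4428 s) = 97.42 J.
Photons incident: 97.42 / 5.255×10⁻¹⁹ = 1.854×10²⁰, i.e. 1.854×10²⁰/6.022×10²³ = 3.079×10⁻⁴ mol.
Photons absorbed: 0.503 × 3.079×10⁻⁴ = 1.549×10⁻⁴ mol.
Product: Φ × n_abs = 0.117 × 1.549×10⁻⁴ = 1.812×10⁻⁵ mol.

1.8×10⁻⁵ mol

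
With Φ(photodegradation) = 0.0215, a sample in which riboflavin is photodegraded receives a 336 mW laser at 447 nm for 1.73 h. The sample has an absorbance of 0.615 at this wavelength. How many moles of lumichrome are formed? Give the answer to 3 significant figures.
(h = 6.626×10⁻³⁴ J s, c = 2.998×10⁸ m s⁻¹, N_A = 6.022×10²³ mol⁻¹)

Photon energy at 447 nm: hc/λ = (6.626×10⁻³⁴)(2.998×10⁸)/(447×10⁻⁹) = 4.444×10⁻¹⁹ J.
Energy delivered: (336 mW)(6228 s) = 2093 J.
Photons incident: 2093 / 4.444×10⁻¹⁹ = 4.710×10²¹, i.e. 4.710×10²¹/6.022×10²³ = 0.007821 mol.
Fraction absorbed: 1 − 10^(−0.615) = 0.7573.
Photons absorbed: 0.7573 × 0.007821 = 0.005923 mol.
Product: Φ × n_abs = 0.0215 × 0.005923 = 1.273×10⁻⁴ mol.

1.27×10⁻⁴ mol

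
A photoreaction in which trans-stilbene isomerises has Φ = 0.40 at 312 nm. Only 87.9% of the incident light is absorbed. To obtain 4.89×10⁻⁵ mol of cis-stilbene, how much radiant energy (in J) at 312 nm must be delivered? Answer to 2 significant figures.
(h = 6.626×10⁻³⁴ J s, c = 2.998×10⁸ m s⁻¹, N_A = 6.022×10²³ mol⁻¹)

53 J

Photons that must be absorbed: 4.89×10⁻⁵ / 0.40 = 1.223×10⁻⁴ mol.
Incident photons needed: 1.223×10⁻⁴ / 0.879 = 1.391×10⁻⁴ mol.
Photon energy: hc/λ = 6.367×10⁻¹⁹ J; per mole, 3.834×10⁵ J mol⁻¹.
Energy required: 1.391×10⁻⁴ × 3.834×10⁵ = 53 J.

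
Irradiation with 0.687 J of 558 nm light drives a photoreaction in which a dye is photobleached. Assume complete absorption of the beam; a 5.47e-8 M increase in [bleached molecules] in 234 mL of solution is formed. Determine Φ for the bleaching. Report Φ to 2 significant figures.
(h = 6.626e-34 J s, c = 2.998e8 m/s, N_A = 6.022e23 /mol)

Φ = 0.0040

Product: (5.47e-8 M)(0.234 L) = 1.280e-8 mol.
Photon energy at 558 nm: hc/λ = (6.626e-34)(2.998e8)/(558e-9) = 3.560e-19 J.
Photons incident: 0.687 / 3.560e-19 = 1.930e18, i.e. 1.930e18/6.022e23 = 3.205e-6 mol.
Φ = 1.280e-8 mol / 3.205e-6 mol photons = 0.0040.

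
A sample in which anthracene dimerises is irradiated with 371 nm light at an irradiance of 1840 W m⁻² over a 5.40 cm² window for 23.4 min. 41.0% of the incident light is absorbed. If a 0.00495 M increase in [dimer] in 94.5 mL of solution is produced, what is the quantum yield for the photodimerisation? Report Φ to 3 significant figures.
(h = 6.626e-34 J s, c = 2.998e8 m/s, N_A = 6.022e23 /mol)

Product: (0.00495 M)(0.0945 L) = 4.678e-4 mol.
Photon energy at 371 nm: hc/λ = (6.626e-34)(2.998e8)/(371e-9) = 5.354e-19 J.
Energy delivered: (1840 W m⁻²)(5.40e-4 m²)(1404 s) = 1395 J.
Photons incident: 1395 / 5.354e-19 = 2.606e21, i.e. 2.606e21/6.022e23 = 0.004327 mol.
Photons absorbed: 0.410 × 0.004327 = 0.001774 mol.
Φ = 4.678e-4 mol / 0.001774 mol photons = 0.264.

Φ = 0.264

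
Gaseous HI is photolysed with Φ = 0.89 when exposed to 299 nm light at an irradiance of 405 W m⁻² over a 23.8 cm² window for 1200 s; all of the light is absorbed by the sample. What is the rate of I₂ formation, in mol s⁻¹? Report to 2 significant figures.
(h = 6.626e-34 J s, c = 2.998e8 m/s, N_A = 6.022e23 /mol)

Photon energy at 299 nm: hc/λ = (6.626e-34)(2.998e8)/(299e-9) = 6.644e-19 J.
Energy delivered: (405 W m⁻²)(23.8e-4 m²)(1200 s) = 1157 J.
Photons incident: 1157 / 6.644e-19 = 1.741e21, i.e. 1.741e21/6.022e23 = 0.002891 mol.
Product formed: 0.89 × 0.002891 = 0.002573 mol.
Rate: 0.002573 / 1200 s = 2.1e-6 mol s⁻¹.

2.1e-6 mol s⁻¹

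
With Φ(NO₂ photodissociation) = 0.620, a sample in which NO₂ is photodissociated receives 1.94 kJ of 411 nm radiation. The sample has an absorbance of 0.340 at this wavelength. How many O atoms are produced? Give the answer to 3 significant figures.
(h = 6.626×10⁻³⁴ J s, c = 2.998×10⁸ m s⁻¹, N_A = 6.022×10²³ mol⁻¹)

1.35×10²¹ atoms

Photon energy at 411 nm: hc/λ = (6.626×10⁻³⁴)(2.998×10⁸)/(411×10⁻⁹) = 4.833×10⁻¹⁹ J.
Incident energy: 1.94 kJ = 1940 J.
Photons incident: 1940 / 4.833×10⁻¹⁹ = 4.014×10²¹, i.e. 4.014×10²¹/6.022×10²³ = 0.006666 mol.
Fraction absorbed: 1 − 10^(−0.340) = 0.5429.
Photons absorbed: 0.5429 × 0.006666 = 0.003619 mol.
Product: Φ × n_abs = 0.620 × 0.003619 = 0.002244 mol.
As a count: 0.002244 × 6.022×10²³ = 1.35×10²¹.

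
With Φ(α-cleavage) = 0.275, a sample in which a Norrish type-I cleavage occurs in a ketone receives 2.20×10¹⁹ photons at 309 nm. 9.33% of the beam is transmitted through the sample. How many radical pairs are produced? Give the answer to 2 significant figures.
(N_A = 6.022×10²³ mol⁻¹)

Moles of photons: 2.20×10¹⁹ / 6.022×10²³ = 3.653×10⁻⁵ mol.
Fraction absorbed: 1 − 9.33/100 = 0.9067.
Photons absorbed: 0.9067 × 3.653×10⁻⁵ = 3.312×10⁻⁵ mol.
Product: Φ × n_abs = 0.275 × 3.312×10⁻⁵ = 9.108×10⁻⁶ mol.
As a count: 9.108×10⁻⁶ × 6.022×10²³ = 5.5×10¹⁸.

5.5×10¹⁸ radical pairs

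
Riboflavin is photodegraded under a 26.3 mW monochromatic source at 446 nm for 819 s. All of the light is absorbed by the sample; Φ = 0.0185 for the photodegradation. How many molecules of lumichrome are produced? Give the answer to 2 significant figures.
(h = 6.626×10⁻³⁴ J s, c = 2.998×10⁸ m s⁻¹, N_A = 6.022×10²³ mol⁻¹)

8.9×10¹⁷ molecules

Photon energy at 446 nm: hc/λ = (6.626×10⁻³⁴)(2.998×10⁸)/(446×10⁻⁹) = 4.454×10⁻¹⁹ J.
Energy delivered: (26.3 mW)(819 s) = 21.54 J.
Photons incident: 21.54 / 4.454×10⁻¹⁹ = 4.836×10¹⁹, i.e. 4.836×10¹⁹/6.022×10²³ = 8.031×10⁻⁵ mol.
Product: Φ × n_abs = 0.0185 × 8.031×10⁻⁵ = 1.486×10⁻⁶ mol.
As a count: 1.486×10⁻⁶ × 6.022×10²³ = 8.9×10¹⁷.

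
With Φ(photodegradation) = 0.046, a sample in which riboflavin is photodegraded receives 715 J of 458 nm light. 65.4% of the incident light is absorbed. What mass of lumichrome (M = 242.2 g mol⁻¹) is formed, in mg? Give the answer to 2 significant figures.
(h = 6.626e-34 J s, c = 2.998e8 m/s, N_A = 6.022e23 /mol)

Photon energy at 458 nm: hc/λ = (6.626e-34)(2.998e8)/(458e-9) = 4.337e-19 J.
Photons incident: 715 / 4.337e-19 = 1.649e21, i.e. 1.649e21/6.022e23 = 0.002738 mol.
Photons absorbed: 0.654 × 0.002738 = 0.001791 mol.
Product: Φ × n_abs = 0.046 × 0.001791 = 8.239e-5 mol.
Mass: 8.239e-5 × 242.2 = 0.01995 g = 20 mg.

20 mg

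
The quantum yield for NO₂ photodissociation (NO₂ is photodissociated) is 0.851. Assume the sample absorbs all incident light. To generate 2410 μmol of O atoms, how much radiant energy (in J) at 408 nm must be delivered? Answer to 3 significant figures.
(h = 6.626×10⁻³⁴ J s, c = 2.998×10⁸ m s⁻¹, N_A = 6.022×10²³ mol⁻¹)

Product: 2410 μmol = 0.00241 mol.
Photons that must be absorbed: 0.00241 / 0.851 = 0.002832 mol.
Photon energy: hc/λ = 4.869×10⁻¹⁹ J; per mole, 2.932×10⁵ J mol⁻¹.
Energy required: 0.002832 × 2.932×10⁵ = 830 J.

830 J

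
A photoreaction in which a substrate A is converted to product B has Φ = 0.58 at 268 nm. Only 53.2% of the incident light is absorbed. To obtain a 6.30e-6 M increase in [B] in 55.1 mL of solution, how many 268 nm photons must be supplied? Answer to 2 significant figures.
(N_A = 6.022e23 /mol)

Product: (6.30e-6 M)(0.0551 L) = 3.471e-7 mol.
Photons that must be absorbed: 3.471e-7 / 0.58 = 5.984e-7 mol.
Incident photons needed: 5.984e-7 / 0.532 = 1.125e-6 mol.
Photon count: 1.125e-6 × 6.022e23 = 6.8e17.

6.8e17 photons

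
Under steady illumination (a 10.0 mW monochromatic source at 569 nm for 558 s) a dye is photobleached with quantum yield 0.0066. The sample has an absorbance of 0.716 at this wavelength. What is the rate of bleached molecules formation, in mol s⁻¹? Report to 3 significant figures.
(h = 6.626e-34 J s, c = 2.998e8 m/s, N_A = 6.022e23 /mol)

2.54e-10 mol s⁻¹

Photon energy at 569 nm: hc/λ = (6.626e-34)(2.998e8)/(569e-9) = 3.491e-19 J.
Energy delivered: (10.0 mW)(558 s) = 5.580 J.
Photons incident: 5.580 / 3.491e-19 = 1.598e19, i.e. 1.598e19/6.022e23 = 2.654e-5 mol.
Fraction absorbed: 1 − 10^(−0.716) = 0.8077.
Photons absorbed: 0.8077 × 2.654e-5 = 2.144e-5 mol.
Product formed: 0.0066 × 2.144e-5 = 1.415e-7 mol.
Rate: 1.415e-7 / 558 s = 2.54e-10 mol s⁻¹.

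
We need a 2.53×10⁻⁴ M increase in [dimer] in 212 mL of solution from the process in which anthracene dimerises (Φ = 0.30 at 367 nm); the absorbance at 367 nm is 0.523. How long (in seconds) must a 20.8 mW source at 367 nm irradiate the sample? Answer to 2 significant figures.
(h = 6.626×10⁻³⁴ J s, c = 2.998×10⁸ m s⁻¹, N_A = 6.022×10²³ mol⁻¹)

Product: (2.53×10⁻⁴ M)(0.212 L) = 5.364×10⁻⁵ mol.
Photons that must be absorbed: 5.364×10⁻⁵ / 0.30 = 1.788×10⁻⁴ mol.
Fraction absorbed: 1 − 10^(−0.523) = 0.7001.
Incident photons needed: 1.788×10⁻⁴ / 0.7001 = 2.554×10⁻⁴ mol.
Photon energy: hc/λ = 5.413×10⁻¹⁹ J; per mole, 3.260×10⁵ J mol⁻¹.
Energy required: 2.554×10⁻⁴ × 3.260×10⁵ = 83.26 J.
Time: 83.26 J / 0.0208 W = 4000 s.

t ≈ 4000 s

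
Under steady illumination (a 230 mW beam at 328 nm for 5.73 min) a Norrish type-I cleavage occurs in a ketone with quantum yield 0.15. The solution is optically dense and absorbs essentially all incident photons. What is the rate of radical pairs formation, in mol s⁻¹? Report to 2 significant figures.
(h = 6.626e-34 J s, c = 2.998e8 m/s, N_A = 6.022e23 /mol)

9.5e-8 mol s⁻¹

Photon energy at 328 nm: hc/λ = (6.626e-34)(2.998e8)/(328e-9) = 6.056e-19 J.
Energy delivered: (230 mW)(343.8 s) = 79.07 J.
Photons incident: 79.07 / 6.056e-19 = 1.306e20, i.e. 1.306e20/6.022e23 = 2.169e-4 mol.
Product formed: 0.15 × 2.169e-4 = 3.254e-5 mol.
Rate: 3.254e-5 / 343.8 s = 9.5e-8 mol s⁻¹.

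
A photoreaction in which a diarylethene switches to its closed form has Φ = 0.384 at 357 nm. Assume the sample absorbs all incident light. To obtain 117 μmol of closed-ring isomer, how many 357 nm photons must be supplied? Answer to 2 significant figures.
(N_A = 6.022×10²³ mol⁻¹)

Product: 117 μmol = 1.17×10⁻⁴ mol.
Photons that must be absorbed: 1.17×10⁻⁴ / 0.384 = 3.047×10⁻⁴ mol.
Photon count: 3.047×10⁻⁴ × 6.022×10²³ = 1.8×10²⁰.

1.8×10²⁰ photons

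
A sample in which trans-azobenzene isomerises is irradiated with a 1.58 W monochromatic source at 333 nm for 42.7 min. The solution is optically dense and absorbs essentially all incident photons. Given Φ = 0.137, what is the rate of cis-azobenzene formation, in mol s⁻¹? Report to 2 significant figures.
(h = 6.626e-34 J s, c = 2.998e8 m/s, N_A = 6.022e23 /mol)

6.0e-7 mol s⁻¹

Photon energy at 333 nm: hc/λ = (6.626e-34)(2.998e8)/(333e-9) = 5.965e-19 J.
Energy delivered: (1.58 W)(2562 s) = 4048 J.
Photons incident: 4048 / 5.965e-19 = 6.786e21, i.e. 6.786e21/6.022e23 = 0.01127 mol.
Product formed: 0.137 × 0.01127 = 0.001544 mol.
Rate: 0.001544 / 2562 s = 6.0e-7 mol s⁻¹.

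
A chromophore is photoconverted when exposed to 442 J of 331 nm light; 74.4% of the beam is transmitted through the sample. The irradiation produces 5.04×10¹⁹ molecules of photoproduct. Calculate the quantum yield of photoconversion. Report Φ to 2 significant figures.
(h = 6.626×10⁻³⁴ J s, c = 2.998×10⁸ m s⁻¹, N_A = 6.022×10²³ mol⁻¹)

Φ = 0.27

Product: 5.04×10¹⁹ / 6.022×10²³ = 8.369×10⁻⁵ mol.
Photon energy at 331 nm: hc/λ = (6.626×10⁻³⁴)(2.998×10⁸)/(331×10⁻⁹) = 6.001×10⁻¹⁹ J.
Photons incident: 442 / 6.001×10⁻¹⁹ = 7.365×10²⁰, i.e. 7.365×10²⁰/6.022×10²³ = 0.001223 mol.
Fraction absorbed: 1 − 74.4/100 = 0.2560.
Photons absorbed: 0.2560 × 0.001223 = 3.131×10⁻⁴ mol.
Φ = 8.369×10⁻⁵ mol / 3.131×10⁻⁴ mol photons = 0.27.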